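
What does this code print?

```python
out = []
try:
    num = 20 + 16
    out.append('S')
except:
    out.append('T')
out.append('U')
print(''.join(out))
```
SU

No exception, try block completes normally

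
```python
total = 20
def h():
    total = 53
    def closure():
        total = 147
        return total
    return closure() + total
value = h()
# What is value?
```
200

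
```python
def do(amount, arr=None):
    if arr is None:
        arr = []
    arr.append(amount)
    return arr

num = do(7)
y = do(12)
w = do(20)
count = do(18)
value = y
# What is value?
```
[12]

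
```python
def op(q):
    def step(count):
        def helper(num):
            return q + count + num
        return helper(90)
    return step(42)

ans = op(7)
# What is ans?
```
139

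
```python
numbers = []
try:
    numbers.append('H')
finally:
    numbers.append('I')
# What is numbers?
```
['H', 'I']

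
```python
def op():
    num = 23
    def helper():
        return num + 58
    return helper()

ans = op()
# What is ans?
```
81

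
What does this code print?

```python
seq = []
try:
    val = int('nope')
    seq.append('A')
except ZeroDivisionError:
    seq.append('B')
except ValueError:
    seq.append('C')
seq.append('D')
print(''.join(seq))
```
CD

ValueError is caught by its specific handler, not ZeroDivisionError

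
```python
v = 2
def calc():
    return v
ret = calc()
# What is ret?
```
2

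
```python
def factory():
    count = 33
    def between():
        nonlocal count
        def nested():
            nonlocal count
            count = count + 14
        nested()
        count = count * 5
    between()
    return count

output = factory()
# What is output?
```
235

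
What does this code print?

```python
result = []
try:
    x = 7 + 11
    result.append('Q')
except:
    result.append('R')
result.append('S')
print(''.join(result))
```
QS

No exception, try block completes normally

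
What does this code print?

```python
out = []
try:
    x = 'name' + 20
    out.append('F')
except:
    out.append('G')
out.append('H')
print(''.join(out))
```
GH

Exception raised in try, caught by bare except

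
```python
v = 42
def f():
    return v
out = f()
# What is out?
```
42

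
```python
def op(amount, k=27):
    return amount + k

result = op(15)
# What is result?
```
42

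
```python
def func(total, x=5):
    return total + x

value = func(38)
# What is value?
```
43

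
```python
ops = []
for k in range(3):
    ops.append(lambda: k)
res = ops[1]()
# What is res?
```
2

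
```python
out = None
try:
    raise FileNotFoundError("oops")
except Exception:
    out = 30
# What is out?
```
30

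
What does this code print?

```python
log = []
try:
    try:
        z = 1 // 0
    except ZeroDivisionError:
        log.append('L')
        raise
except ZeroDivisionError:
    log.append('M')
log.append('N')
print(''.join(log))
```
LMN

raise without argument re-raises current exception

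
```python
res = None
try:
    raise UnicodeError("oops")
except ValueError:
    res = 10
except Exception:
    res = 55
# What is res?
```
10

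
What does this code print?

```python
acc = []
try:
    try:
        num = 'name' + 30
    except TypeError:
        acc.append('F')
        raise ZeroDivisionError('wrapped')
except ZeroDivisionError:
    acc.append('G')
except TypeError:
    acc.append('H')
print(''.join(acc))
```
FG

New ZeroDivisionError raised, caught by outer ZeroDivisionError handler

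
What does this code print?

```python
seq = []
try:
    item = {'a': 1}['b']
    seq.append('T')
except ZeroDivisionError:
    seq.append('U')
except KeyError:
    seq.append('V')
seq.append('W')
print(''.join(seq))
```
VW

KeyError is caught by its specific handler, not ZeroDivisionError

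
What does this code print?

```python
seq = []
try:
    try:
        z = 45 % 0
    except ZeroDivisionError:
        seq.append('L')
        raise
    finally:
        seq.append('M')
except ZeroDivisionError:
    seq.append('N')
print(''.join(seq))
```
LMN

finally runs before re-raised exception propagates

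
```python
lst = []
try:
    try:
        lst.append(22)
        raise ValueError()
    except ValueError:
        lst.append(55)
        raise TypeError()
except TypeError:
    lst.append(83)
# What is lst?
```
[22, 55, 83]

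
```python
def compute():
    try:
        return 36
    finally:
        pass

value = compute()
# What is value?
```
36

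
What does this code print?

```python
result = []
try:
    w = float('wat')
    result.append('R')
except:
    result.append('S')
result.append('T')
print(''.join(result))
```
ST

Exception raised in try, caught by bare except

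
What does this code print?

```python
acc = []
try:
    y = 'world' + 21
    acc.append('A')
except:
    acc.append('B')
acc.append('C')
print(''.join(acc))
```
BC

Exception raised in try, caught by bare except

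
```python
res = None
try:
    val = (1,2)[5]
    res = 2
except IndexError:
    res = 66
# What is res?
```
66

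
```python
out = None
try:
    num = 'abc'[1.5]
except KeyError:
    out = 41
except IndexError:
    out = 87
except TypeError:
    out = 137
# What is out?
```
137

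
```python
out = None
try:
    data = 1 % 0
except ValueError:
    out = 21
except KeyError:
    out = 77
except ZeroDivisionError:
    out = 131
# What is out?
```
131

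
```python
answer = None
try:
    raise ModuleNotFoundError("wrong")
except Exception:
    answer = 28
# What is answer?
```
28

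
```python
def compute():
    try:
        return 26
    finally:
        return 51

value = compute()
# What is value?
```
51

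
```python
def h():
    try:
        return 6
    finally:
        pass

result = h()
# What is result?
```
6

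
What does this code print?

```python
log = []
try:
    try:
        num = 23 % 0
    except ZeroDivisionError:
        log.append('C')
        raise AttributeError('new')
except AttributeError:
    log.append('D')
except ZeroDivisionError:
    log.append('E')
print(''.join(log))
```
CD

New AttributeError raised, caught by outer AttributeError handler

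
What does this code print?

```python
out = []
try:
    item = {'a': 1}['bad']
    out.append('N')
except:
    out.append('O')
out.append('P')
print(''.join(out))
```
OP

Exception raised in try, caught by bare except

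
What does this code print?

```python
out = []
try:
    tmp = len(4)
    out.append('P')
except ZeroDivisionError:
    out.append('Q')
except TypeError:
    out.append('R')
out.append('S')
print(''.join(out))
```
RS

TypeError is caught by its specific handler, not ZeroDivisionError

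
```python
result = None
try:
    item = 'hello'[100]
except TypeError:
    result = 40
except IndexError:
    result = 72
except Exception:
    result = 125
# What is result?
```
72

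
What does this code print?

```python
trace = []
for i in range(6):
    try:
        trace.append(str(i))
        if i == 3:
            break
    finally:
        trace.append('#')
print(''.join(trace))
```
0#1#2#3#

finally runs even when breaking out of loop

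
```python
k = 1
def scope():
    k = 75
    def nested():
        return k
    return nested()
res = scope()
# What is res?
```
75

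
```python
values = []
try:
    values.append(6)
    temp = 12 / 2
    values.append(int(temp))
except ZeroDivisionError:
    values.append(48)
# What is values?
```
[6, 6]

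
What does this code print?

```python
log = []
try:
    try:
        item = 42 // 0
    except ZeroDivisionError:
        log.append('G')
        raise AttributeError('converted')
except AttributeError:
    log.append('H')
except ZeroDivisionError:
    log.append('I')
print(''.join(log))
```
GH

New AttributeError raised, caught by outer AttributeError handler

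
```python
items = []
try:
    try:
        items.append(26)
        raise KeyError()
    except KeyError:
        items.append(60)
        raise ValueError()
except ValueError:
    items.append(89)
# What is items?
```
[26, 60, 89]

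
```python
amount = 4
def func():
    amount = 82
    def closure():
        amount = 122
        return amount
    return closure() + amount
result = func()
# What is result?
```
204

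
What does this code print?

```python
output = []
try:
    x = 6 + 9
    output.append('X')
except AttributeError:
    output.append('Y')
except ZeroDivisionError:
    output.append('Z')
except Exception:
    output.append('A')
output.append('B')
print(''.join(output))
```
XB

No exception, try block completes normally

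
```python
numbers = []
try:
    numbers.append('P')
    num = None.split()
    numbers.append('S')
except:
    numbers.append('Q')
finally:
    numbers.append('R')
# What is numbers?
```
['P', 'Q', 'R']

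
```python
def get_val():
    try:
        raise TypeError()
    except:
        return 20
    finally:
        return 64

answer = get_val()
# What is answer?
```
64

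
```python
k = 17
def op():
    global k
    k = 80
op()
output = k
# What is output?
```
80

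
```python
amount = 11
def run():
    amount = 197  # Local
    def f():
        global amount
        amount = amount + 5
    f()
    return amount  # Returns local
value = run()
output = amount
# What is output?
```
16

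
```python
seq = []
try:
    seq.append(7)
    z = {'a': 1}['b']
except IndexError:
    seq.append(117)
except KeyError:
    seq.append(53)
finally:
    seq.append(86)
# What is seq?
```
[7, 53, 86]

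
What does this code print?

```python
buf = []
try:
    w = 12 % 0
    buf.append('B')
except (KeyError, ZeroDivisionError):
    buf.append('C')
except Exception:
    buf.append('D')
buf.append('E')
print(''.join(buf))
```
CE

ZeroDivisionError matches tuple containing it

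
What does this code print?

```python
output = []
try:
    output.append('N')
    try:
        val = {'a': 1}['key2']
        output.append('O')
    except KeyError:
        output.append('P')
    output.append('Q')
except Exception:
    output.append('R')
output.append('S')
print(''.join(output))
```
NPQS

Inner exception caught by inner handler, outer continues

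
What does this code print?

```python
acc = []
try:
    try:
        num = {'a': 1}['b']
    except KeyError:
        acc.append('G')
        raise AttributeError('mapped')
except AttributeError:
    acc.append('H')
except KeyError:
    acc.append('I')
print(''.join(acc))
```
GH

New AttributeError raised, caught by outer AttributeError handler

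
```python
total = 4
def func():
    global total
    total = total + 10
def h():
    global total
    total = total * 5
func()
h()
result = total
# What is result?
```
70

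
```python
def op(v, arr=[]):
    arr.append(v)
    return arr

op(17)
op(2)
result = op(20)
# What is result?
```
[17, 2, 20]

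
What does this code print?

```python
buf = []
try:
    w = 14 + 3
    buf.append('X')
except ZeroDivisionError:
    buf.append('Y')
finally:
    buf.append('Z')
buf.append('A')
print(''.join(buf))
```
XZA

finally runs after normal execution too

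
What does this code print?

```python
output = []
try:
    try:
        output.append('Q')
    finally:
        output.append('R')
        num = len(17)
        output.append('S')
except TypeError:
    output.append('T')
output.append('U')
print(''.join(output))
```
QRTU

Exception in inner finally caught by outer except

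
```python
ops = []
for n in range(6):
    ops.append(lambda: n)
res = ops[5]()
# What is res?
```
5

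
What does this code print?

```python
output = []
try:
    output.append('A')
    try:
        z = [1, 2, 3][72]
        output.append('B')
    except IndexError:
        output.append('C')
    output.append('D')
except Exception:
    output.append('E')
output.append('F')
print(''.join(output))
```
ACDF

Inner exception caught by inner handler, outer continues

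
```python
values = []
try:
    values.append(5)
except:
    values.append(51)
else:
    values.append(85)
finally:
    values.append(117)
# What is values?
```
[5, 85, 117]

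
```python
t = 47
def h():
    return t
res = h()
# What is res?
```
47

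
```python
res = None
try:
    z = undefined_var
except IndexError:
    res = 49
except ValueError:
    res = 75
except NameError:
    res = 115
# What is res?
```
115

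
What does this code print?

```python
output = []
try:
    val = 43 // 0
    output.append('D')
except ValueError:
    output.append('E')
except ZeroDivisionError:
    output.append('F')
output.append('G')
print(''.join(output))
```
FG

ZeroDivisionError is caught by its specific handler, not ValueError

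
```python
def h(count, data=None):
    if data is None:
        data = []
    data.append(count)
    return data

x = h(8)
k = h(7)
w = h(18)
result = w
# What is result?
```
[18]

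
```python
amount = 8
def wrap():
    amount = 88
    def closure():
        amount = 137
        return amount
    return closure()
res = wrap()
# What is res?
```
137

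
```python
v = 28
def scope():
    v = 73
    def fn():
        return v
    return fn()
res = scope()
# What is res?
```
73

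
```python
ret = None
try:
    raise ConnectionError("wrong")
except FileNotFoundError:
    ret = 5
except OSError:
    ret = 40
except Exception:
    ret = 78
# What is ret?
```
40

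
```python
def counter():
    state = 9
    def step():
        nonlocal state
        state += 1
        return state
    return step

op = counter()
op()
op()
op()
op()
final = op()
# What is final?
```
14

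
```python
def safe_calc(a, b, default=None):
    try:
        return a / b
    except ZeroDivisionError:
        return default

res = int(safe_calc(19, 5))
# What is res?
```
3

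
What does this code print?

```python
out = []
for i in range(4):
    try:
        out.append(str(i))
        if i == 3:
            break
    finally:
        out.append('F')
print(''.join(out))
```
0F1F2F3F

finally runs even when breaking out of loop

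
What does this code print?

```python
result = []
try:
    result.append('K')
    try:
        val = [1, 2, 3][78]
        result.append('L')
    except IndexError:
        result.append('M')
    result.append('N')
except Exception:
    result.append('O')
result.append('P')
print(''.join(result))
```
KMNP

Inner exception caught by inner handler, outer continues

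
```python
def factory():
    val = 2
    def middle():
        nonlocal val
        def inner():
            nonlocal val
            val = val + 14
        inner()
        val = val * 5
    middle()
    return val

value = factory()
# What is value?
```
80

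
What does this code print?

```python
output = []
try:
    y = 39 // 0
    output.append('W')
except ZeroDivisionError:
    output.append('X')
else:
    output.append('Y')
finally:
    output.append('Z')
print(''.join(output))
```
XZ

Exception: except runs, else skipped, finally runs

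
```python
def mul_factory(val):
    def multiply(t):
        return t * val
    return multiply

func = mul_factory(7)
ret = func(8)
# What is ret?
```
56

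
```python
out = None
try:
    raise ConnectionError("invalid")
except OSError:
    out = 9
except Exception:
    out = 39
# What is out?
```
9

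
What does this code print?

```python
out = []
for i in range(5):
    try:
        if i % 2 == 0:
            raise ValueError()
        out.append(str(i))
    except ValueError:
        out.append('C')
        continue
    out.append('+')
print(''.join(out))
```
C1+C3+C

continue in except skips rest of loop body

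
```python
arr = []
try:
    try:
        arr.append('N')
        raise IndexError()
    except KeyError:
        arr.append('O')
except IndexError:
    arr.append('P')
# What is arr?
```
['N', 'P']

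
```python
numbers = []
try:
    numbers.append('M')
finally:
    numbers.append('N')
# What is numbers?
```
['M', 'N']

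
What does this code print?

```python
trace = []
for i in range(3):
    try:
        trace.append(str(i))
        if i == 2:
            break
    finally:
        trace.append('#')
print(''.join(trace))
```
0#1#2#

finally runs even when breaking out of loop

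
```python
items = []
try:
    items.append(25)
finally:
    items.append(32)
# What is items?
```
[25, 32]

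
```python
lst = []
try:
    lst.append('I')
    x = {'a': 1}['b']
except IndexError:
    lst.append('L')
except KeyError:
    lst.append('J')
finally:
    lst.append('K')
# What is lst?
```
['I', 'J', 'K']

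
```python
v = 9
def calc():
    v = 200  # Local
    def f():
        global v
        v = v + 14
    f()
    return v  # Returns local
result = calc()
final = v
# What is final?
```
23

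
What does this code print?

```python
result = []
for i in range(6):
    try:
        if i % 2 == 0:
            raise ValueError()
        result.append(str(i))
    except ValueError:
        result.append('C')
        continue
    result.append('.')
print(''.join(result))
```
C1.C3.C5.

continue in except skips rest of loop body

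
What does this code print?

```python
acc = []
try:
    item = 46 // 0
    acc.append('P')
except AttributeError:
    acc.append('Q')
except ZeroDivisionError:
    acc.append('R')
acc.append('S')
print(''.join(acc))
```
RS

ZeroDivisionError is caught by its specific handler, not AttributeError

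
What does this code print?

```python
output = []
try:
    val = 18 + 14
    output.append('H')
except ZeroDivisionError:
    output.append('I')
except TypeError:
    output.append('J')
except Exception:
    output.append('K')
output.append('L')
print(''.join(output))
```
HL

No exception, try block completes normally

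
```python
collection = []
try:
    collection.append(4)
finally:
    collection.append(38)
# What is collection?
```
[4, 38]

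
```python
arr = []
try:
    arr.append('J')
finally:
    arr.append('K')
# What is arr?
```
['J', 'K']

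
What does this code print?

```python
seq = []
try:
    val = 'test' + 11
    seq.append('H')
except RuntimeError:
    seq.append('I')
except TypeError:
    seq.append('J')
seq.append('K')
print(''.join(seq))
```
JK

TypeError is caught by its specific handler, not RuntimeError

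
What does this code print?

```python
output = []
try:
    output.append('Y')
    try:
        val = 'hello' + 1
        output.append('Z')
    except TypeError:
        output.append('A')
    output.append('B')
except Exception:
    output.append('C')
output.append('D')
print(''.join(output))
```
YABD

Inner exception caught by inner handler, outer continues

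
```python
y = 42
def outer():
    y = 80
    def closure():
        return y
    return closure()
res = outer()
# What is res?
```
80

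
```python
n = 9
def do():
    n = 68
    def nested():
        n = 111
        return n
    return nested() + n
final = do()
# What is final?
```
179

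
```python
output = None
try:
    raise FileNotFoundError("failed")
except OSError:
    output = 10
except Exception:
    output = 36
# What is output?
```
10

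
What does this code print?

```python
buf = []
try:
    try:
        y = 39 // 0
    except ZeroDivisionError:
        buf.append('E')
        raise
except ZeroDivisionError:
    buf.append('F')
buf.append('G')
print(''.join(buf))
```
EFG

raise without argument re-raises current exception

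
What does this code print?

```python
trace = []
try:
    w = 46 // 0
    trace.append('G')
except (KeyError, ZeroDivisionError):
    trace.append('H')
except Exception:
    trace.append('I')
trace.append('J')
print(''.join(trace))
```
HJ

ZeroDivisionError matches tuple containing it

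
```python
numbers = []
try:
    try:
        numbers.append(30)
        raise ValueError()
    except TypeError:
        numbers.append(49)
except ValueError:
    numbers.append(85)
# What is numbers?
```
[30, 85]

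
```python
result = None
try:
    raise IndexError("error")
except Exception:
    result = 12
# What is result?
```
12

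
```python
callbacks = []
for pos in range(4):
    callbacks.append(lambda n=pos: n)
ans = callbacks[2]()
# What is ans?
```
2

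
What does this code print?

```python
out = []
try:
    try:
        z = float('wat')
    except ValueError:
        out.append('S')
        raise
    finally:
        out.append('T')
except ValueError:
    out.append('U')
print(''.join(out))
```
STU

finally runs before re-raised exception propagates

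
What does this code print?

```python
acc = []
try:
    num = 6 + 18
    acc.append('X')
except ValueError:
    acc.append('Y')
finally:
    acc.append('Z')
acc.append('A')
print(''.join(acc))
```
XZA

finally runs after normal execution too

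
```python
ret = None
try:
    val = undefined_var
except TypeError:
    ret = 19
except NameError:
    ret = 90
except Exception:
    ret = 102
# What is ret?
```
90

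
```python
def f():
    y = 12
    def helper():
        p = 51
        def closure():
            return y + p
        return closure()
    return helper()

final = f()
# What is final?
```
63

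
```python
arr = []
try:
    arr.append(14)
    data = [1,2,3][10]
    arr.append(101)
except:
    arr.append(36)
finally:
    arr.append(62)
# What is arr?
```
[14, 36, 62]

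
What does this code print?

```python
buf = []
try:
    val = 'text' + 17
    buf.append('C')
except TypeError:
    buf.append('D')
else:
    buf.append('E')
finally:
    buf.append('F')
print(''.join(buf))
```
DF

Exception: except runs, else skipped, finally runs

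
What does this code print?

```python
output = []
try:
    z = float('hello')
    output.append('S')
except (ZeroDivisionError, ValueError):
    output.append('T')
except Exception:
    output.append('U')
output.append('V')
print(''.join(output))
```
TV

ValueError matches tuple containing it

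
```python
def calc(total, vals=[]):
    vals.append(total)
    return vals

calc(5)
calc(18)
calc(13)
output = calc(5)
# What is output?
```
[5, 18, 13, 5]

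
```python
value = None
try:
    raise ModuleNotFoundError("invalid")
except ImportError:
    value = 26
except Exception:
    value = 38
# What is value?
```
26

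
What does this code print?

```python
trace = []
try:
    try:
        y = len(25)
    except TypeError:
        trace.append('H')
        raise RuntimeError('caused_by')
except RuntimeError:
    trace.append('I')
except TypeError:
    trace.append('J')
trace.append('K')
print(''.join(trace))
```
HIK

RuntimeError raised and caught, original TypeError not re-raised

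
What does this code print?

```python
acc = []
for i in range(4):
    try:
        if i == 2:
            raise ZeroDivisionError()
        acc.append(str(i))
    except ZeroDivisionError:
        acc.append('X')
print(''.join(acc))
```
01X3

Exception on i=2 caught, loop continues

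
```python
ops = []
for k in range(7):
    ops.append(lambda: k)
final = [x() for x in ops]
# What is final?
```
[6, 6, 6, 6, 6, 6, 6]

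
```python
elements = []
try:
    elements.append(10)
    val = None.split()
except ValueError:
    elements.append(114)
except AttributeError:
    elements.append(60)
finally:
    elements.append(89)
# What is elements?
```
[10, 60, 89]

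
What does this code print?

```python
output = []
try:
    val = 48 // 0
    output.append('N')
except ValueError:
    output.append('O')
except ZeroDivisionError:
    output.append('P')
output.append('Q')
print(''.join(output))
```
PQ

ZeroDivisionError is caught by its specific handler, not ValueError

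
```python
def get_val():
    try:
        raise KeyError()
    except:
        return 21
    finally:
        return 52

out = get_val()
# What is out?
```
52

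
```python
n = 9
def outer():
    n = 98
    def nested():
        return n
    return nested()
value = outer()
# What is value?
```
98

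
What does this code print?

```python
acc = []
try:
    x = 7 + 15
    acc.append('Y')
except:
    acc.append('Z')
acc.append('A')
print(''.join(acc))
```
YA

No exception, try block completes normally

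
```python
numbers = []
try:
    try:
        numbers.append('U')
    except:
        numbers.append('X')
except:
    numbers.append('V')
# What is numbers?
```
['U']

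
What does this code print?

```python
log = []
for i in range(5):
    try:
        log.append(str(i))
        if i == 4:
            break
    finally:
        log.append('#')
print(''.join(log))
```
0#1#2#3#4#

finally runs even when breaking out of loop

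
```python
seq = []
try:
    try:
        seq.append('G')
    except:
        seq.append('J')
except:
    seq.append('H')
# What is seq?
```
['G']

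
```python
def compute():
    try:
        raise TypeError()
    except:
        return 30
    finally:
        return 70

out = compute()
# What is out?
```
70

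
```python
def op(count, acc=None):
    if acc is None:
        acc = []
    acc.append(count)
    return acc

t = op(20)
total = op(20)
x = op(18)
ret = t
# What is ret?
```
[20]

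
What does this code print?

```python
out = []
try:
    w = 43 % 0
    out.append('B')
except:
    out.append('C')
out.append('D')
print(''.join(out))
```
CD

Exception raised in try, caught by bare except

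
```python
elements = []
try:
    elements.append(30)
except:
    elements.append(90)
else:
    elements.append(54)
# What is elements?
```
[30, 54]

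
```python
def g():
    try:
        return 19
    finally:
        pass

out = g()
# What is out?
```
19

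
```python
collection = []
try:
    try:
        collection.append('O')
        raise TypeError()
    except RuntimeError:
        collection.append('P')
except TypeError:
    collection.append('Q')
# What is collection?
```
['O', 'Q']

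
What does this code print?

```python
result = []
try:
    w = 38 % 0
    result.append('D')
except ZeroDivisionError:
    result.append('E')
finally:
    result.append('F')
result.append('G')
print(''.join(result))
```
EFG

finally always runs, even after exception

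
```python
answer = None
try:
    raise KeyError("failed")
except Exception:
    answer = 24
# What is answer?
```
24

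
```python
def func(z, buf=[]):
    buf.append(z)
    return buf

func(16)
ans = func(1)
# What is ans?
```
[16, 1]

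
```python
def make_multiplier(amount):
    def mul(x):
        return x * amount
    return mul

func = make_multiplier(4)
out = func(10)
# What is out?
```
40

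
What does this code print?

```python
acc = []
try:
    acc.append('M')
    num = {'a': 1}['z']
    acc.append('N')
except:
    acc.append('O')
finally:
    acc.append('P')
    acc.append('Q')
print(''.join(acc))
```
MOPQ

Code before exception runs, then except, then all of finally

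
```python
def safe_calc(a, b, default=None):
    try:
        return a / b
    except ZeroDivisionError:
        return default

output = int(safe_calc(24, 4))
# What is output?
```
6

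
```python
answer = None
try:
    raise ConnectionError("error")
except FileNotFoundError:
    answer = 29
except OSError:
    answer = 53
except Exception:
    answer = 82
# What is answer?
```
53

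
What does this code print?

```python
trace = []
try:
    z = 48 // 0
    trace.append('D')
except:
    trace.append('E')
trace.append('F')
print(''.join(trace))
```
EF

Exception raised in try, caught by bare except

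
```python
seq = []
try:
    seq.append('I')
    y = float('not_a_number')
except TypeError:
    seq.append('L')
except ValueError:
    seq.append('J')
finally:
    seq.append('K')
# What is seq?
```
['I', 'J', 'K']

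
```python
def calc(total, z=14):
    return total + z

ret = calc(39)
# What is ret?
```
53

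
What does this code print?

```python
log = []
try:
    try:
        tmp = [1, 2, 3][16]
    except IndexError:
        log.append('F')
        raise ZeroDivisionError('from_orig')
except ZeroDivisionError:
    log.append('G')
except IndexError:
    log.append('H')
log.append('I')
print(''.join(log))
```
FGI

ZeroDivisionError raised and caught, original IndexError not re-raised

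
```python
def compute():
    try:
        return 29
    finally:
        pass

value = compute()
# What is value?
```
29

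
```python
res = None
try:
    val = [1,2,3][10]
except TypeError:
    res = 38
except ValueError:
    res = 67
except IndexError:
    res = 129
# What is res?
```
129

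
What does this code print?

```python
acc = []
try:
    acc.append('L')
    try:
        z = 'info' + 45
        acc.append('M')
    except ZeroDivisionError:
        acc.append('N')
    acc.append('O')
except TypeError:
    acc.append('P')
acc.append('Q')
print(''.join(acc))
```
LPQ

Inner handler doesn't match, propagates to outer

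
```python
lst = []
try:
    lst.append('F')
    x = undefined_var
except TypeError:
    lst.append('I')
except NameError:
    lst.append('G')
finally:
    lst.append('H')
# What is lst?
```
['F', 'G', 'H']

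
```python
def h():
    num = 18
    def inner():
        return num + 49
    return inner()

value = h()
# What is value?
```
67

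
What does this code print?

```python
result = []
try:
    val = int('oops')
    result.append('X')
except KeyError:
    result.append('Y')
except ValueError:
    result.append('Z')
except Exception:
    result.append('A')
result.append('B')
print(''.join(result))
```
ZB

ValueError matches before generic Exception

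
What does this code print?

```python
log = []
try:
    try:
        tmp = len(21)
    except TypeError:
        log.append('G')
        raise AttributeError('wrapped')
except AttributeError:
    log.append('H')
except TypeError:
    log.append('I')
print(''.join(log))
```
GH

New AttributeError raised, caught by outer AttributeError handler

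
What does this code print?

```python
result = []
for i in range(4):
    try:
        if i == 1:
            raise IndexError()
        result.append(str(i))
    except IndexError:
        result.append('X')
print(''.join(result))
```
0X23

Exception on i=1 caught, loop continues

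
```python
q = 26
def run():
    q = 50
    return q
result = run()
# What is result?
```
50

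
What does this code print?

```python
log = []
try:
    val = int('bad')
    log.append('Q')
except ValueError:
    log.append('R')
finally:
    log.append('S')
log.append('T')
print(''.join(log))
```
RST

finally always runs, even after exception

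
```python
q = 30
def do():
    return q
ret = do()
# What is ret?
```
30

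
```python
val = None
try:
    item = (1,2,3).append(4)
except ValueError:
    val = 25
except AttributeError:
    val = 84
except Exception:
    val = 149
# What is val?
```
84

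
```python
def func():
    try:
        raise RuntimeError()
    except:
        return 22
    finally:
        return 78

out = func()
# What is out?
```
78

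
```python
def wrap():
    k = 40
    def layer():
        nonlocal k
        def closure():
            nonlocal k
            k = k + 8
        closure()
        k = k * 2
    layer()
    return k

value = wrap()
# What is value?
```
96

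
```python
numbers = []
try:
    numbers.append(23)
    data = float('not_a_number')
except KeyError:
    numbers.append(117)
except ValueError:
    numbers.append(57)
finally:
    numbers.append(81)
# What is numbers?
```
[23, 57, 81]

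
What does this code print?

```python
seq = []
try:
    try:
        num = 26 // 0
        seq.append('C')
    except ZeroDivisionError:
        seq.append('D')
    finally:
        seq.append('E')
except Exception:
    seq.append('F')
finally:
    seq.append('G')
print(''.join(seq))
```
DEG

Both finally blocks run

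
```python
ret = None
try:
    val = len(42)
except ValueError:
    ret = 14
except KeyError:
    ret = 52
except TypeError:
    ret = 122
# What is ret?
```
122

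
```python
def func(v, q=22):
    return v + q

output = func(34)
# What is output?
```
56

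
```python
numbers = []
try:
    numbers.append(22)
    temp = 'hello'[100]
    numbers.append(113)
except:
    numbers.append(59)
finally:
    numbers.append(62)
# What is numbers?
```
[22, 59, 62]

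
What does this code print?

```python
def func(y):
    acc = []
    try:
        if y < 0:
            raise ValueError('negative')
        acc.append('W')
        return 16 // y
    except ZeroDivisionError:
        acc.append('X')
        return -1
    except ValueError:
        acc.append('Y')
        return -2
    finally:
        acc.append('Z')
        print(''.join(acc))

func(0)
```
WXZ

y=0 causes ZeroDivisionError, caught, finally prints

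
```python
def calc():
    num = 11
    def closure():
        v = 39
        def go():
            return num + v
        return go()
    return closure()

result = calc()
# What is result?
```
50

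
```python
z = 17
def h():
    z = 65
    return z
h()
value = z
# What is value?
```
17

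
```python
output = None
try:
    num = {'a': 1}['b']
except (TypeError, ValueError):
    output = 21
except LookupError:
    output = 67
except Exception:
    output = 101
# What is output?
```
67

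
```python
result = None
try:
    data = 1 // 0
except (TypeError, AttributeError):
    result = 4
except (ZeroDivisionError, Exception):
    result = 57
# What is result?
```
57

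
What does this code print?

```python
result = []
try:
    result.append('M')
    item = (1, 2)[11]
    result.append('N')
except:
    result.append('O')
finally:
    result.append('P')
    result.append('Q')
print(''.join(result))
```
MOPQ

Code before exception runs, then except, then all of finally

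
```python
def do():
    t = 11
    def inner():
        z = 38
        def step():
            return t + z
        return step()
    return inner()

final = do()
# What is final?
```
49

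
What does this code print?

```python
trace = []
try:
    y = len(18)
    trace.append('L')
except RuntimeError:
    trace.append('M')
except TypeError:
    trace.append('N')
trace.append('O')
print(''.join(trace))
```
NO

TypeError is caught by its specific handler, not RuntimeError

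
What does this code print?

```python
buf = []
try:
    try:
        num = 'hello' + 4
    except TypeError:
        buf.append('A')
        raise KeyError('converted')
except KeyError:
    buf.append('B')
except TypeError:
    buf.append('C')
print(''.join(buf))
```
AB

New KeyError raised, caught by outer KeyError handler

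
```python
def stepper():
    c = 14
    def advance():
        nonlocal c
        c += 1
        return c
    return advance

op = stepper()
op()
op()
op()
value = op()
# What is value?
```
18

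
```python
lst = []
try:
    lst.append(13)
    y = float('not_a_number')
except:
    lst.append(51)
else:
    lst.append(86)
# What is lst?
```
[13, 51]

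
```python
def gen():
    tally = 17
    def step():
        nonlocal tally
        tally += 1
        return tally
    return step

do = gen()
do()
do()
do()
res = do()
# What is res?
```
21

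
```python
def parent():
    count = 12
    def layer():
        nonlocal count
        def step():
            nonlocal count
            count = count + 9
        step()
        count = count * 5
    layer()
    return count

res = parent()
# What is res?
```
105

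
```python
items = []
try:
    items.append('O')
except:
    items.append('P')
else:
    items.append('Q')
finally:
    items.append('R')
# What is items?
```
['O', 'Q', 'R']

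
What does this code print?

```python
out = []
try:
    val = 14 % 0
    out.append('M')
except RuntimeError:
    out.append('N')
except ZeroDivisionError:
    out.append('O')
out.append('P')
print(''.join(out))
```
OP

ZeroDivisionError is caught by its specific handler, not RuntimeError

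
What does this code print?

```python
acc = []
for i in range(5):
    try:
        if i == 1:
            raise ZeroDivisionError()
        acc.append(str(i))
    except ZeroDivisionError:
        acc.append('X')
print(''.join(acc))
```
0X234

Exception on i=1 caught, loop continues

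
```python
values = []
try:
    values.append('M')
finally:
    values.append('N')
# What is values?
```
['M', 'N']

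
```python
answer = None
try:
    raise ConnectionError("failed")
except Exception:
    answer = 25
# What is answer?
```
25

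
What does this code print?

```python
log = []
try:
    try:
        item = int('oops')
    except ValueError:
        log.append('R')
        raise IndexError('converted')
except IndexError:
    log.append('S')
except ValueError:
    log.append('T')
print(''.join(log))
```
RS

New IndexError raised, caught by outer IndexError handler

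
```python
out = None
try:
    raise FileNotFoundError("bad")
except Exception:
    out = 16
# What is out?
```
16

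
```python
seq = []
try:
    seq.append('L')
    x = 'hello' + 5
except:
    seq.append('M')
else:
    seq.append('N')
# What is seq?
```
['L', 'M']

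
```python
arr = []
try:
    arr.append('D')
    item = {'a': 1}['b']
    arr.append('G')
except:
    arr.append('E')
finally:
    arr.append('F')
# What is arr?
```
['D', 'E', 'F']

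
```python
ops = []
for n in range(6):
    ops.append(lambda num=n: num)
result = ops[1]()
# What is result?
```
1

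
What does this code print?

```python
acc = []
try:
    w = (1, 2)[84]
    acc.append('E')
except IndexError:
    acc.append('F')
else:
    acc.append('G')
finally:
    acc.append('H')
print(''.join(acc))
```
FH

Exception: except runs, else skipped, finally runs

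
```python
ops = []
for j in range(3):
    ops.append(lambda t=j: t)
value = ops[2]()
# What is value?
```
2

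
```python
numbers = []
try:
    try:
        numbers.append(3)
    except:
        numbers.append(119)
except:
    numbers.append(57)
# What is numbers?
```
[3]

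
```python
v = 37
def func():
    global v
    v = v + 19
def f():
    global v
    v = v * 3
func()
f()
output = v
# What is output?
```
168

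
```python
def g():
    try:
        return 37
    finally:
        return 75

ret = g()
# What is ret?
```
75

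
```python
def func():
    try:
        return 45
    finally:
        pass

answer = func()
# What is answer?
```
45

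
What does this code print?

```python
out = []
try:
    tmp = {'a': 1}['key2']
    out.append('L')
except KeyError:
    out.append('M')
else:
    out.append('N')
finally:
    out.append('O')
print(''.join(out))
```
MO

Exception: except runs, else skipped, finally runs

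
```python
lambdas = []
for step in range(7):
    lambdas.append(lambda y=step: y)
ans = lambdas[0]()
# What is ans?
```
0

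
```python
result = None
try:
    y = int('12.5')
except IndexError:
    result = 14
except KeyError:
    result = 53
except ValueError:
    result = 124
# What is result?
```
124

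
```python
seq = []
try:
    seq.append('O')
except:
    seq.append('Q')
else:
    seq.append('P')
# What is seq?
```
['O', 'P']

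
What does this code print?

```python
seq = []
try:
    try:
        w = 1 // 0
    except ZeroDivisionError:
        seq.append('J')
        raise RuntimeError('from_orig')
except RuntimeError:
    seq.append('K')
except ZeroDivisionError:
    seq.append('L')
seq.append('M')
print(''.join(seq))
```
JKM

RuntimeError raised and caught, original ZeroDivisionError not re-raised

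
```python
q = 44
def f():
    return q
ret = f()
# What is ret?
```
44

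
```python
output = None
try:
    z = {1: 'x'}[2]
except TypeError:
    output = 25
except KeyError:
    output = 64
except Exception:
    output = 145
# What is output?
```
64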